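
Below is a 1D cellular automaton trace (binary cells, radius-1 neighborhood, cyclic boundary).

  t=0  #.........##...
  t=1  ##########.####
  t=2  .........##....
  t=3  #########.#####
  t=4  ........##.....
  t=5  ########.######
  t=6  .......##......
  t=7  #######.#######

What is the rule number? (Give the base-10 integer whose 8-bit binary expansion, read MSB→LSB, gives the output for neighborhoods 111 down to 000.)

  ### -> .   bit 7 = 0  t=1,i=0
  ##. -> #   bit 6 = 1  t=0,i=11
  #.# -> #   bit 5 = 1  t=1,i=10
  #.. -> #   bit 4 = 1  t=0,i=1
  .## -> .   bit 3 = 0  t=0,i=10
  .#. -> #   bit 2 = 1  t=0,i=0
  ..# -> #   bit 1 = 1  t=0,i=9
  ... -> #   bit 0 = 1  t=0,i=2
  bits 01110111 = 119

119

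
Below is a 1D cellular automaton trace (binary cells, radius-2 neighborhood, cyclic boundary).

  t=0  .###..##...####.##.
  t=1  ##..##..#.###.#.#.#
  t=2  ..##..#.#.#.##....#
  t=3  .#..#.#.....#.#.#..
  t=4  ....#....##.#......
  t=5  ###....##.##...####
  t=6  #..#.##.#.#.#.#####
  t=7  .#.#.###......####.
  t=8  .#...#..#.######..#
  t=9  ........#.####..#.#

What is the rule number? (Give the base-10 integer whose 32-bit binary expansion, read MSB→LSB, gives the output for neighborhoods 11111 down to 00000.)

  ##### -> #   bit 31 = 1  t=5,i=0
  ####. -> .   bit 30 = 0  t=0,i=13
  ###.# -> #   bit 29 = 1  t=0,i=14
  ###.. -> .   bit 28 = 0  t=0,i=3
  ##.## -> .   bit 27 = 0  t=0,i=15
  ##.#. -> #   bit 26 = 1  t=1,i=13
  ##..# -> #   bit 25 = 1  t=0,i=4
  ##... -> #   bit 24 = 1  t=0,i=8
  #.### -> #   bit 23 = 1  t=1,i=10
  #.##. -> #   bit 22 = 1  t=0,i=16
  #.#.# -> .   bit 21 = 0  t=1,i=14
  #.#.. -> .   bit 20 = 0  t=3,i=6
  #..## -> #   bit 19 = 1  t=0,i=0
  #..#. -> .   bit 18 = 0  t=1,i=7
  #...# -> .   bit 17 = 0  t=0,i=9
  #.... -> .   bit 16 = 0  t=2,i=15
  .#### -> #   bit 15 = 1  t=0,i=12
  .###. -> .   bit 14 = 0  t=0,i=2
  .##.# -> #   bit 13 = 1  t=4,i=10
  .##.. -> .   bit 12 = 0  t=0,i=7
  .#.## -> .   bit 11 = 0  t=1,i=9
  .#.#. -> .   bit 10 = 0  t=1,i=15
  .#..# -> .   bit 9 = 0  t=2,i=0
  .#... -> .   bit 8 = 0  t=3,i=7
  ..### -> #   bit 7 = 1  t=0,i=1
  ..##. -> .   bit 6 = 0  t=0,i=6
  ..#.# -> #   bit 5 = 1  t=1,i=8
  ..#.. -> .   bit 4 = 0  t=2,i=18
  ...## -> #   bit 3 = 1  t=0,i=10
  ...#. -> .   bit 2 = 0  t=2,i=17
  ....# -> #   bit 1 = 1  t=2,i=16
  ..... -> #   bit 0 = 1  t=3,i=9
  bits 10100111110010001010000010101011 = 2814943403

2814943403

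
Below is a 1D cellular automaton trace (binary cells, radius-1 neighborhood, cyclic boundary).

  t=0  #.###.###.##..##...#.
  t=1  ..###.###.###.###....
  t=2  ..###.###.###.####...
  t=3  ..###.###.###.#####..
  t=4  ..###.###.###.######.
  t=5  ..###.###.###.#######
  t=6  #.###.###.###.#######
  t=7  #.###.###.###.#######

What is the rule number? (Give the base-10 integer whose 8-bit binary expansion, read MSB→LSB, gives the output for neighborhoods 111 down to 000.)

  [7] ### => #  t=0,i=3
  [6] ##. => #  t=0,i=4
  [5] #.# => .  t=0,i=1
  [4] #.. => #  t=0,i=12
  [3] .## => #  t=0,i=2
  [2] .#. => .  t=0,i=0
  [1] ..# => .  t=0,i=13
  [0] ... => .  t=0,i=17
  bits 11011000 = 216

216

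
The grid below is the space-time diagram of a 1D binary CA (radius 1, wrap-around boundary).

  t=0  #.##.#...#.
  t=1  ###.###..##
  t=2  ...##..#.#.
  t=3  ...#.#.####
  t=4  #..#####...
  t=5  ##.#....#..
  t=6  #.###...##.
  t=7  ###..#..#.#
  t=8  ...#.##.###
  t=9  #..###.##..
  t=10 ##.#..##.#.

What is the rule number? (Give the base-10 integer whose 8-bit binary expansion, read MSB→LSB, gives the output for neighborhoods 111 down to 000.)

  nb ###: next=.  (t=1,i=0, bit7=0)
  nb ##.: next=.  (t=0,i=3, bit6=0)
  nb #.#: next=#  (t=0,i=1, bit5=1)
  nb #..: next=#  (t=0,i=6, bit4=1)
  nb .##: next=#  (t=0,i=2, bit3=1)
  nb .#.: next=#  (t=0,i=0, bit2=1)
  nb ..#: next=.  (t=0,i=8, bit1=0)
  nb ...: next=.  (t=0,i=7, bit0=0)
  bits 00111100 = 60

60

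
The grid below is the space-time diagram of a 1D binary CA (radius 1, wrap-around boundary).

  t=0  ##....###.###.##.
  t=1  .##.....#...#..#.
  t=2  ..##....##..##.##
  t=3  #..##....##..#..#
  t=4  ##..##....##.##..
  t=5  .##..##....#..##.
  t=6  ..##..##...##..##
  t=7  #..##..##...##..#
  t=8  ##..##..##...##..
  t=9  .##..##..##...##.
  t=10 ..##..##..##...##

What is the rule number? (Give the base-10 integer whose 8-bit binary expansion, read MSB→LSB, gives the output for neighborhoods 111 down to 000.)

84

  [7] ### => .  t=0,i=7
  [6] ##. => #  t=0,i=1
  [5] #.# => .  t=0,i=9
  [4] #.. => #  t=0,i=2
  [3] .## => .  t=0,i=0
  [2] .#. => #  t=1,i=8
  [1] ..# => .  t=0,i=5
  [0] ... => .  t=0,i=3
  bits 01010100 = 84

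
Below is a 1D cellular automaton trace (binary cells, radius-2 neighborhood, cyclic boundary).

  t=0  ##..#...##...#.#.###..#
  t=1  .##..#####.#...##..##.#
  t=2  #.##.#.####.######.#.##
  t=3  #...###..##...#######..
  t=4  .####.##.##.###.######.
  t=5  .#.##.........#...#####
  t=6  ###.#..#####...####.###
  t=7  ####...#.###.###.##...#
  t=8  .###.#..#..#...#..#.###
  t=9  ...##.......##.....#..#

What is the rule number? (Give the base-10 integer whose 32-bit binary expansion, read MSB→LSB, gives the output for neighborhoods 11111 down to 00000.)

4129429961

  #####|#  b31=1 t=1,i=7
  ####.|#  b30=1 t=1,i=8
  ###.#|#  b29=1 t=1,i=9
  ###..|#  b28=1 t=0,i=1
  ##.##|.  b27=0 t=2,i=1
  ##.#.|#  b26=1 t=1,i=10
  ##..#|#  b25=1 t=0,i=2
  ##...|.  b24=0 t=0,i=10
  #.###|.  b23=0 t=0,i=17
  #.##.|.  b22=0 t=1,i=1
  #.#.#|#  b21=1 t=0,i=15
  #.#..|.  b20=0 t=1,i=11
  #..##|.  b19=0 t=0,i=21
  #..#.|.  b18=0 t=0,i=3
  #...#|#  b17=1 t=0,i=6
  #....|.  b16=0 t=5,i=6
  .####|.  b15=0 t=1,i=6
  .###.|.  b14=0 t=0,i=0
  .##.#|.  b13=0 t=1,i=20
  .##..|#  b12=1 t=0,i=9
  .#.##|#  b11=1 t=0,i=16
  .#.#.|.  b10=0 t=0,i=14
  .#..#|.  b9=0 t=6,i=5
  .#...|#  b8=1 t=0,i=5
  ..###|#  b7=1 t=0,i=22
  ..##.|#  b6=1 t=0,i=8
  ..#.#|.  b5=0 t=0,i=13
  ..#..|.  b4=0 t=0,i=4
  ...##|#  b3=1 t=0,i=7
  ...#.|.  b2=0 t=0,i=12
  ....#|.  b1=0 t=5,i=12
  .....|#  b0=1 t=5,i=7
  bits 11110110001000100001100111001001 = 4129429961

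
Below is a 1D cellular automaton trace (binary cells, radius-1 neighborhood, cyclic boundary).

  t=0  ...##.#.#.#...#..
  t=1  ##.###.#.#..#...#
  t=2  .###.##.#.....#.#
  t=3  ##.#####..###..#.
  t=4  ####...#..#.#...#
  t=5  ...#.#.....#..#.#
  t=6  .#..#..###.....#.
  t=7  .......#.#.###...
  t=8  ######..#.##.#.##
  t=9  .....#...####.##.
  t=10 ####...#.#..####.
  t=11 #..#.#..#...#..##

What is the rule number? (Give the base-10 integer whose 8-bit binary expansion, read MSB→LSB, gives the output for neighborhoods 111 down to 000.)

105

  ###|.  b7=0 t=1,i=0
  ##.|#  b6=1 t=0,i=4
  #.#|#  b5=1 t=0,i=5
  #..|.  b4=0 t=0,i=11
  .##|#  b3=1 t=0,i=3
  .#.|.  b2=0 t=0,i=6
  ..#|.  b1=0 t=0,i=2
  ...|#  b0=1 t=0,i=0
  bits 01101001 = 105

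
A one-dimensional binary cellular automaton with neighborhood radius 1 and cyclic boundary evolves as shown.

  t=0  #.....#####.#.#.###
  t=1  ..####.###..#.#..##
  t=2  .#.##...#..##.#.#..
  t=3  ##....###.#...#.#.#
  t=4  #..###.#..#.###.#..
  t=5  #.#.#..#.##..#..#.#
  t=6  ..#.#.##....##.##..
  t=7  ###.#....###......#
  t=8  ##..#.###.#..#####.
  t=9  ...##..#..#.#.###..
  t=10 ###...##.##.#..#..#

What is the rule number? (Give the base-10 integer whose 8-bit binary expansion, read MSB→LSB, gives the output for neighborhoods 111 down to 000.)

135

  [7] ### => #  t=0,i=7
  [6] ##. => .  t=0,i=0
  [5] #.# => .  t=0,i=11
  [4] #.. => .  t=0,i=1
  [3] .## => .  t=0,i=6
  [2] .#. => #  t=0,i=12
  [1] ..# => #  t=0,i=5
  [0] ... => #  t=0,i=2
  bits 10000111 = 135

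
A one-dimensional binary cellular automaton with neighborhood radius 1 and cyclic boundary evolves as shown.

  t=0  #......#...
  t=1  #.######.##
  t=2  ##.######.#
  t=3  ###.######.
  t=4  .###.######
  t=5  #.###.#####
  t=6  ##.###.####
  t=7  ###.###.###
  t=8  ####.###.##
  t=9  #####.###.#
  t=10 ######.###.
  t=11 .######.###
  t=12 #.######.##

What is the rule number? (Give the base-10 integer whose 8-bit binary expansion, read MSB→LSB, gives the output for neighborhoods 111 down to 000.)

  nb ###: next=#  (t=1,i=3, bit7=1)
  nb ##.: next=#  (t=1,i=0, bit6=1)
  nb #.#: next=#  (t=1,i=1, bit5=1)
  nb #..: next=.  (t=0,i=1, bit4=0)
  nb .##: next=.  (t=1,i=2, bit3=0)
  nb .#.: next=#  (t=0,i=0, bit2=1)
  nb ..#: next=#  (t=0,i=6, bit1=1)
  nb ...: next=#  (t=0,i=2, bit0=1)
  bits 11100111 = 231

231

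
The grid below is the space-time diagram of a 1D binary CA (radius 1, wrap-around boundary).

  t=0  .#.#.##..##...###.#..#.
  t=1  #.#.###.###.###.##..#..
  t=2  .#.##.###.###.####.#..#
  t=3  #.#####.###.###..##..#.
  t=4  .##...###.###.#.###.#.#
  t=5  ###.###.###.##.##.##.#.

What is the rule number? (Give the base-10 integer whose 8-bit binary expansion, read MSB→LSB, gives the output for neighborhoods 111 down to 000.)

  nb ###: next=.  (t=0,i=15, bit7=0)
  nb ##.: next=#  (t=0,i=6, bit6=1)
  nb #.#: next=#  (t=0,i=2, bit5=1)
  nb #..: next=.  (t=0,i=7, bit4=0)
  nb .##: next=#  (t=0,i=5, bit3=1)
  nb .#.: next=.  (t=0,i=1, bit2=0)
  nb ..#: next=#  (t=0,i=0, bit1=1)
  nb ...: next=#  (t=0,i=12, bit0=1)
  bits 01101011 = 107

107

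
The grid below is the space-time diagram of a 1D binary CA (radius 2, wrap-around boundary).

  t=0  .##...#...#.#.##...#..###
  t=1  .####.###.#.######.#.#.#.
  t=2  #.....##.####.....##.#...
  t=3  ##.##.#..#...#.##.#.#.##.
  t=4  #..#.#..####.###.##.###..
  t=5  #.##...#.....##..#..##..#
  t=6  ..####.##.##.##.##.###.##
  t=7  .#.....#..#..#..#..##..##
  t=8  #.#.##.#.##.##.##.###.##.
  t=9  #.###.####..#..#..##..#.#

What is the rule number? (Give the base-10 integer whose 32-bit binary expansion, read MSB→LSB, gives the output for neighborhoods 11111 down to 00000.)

  nb #####: next=.  (t=1,i=14, bit31=0)
  nb ####.: next=.  (t=1,i=3, bit30=0)
  nb ###.#: next=.  (t=0,i=24, bit29=0)
  nb ###..: next=.  (t=2,i=12, bit28=0)
  nb ##.##: next=.  (t=0,i=0, bit27=0)
  nb ##.#.: next=#  (t=1,i=9, bit26=1)
  nb ##..#: next=.  (t=4,i=23, bit25=0)
  nb ##...: next=#  (t=0,i=3, bit24=1)
  nb #.###: next=#  (t=1,i=6, bit23=1)
  nb #.##.: next=#  (t=0,i=1, bit22=1)
  nb #.#.#: next=#  (t=0,i=12, bit21=1)
  nb #.#..: next=.  (t=1,i=23, bit20=0)
  nb #..##: next=#  (t=0,i=21, bit19=1)
  nb #..#.: next=#  (t=3,i=8, bit18=1)
  nb #...#: next=#  (t=0,i=4, bit17=1)
  nb #....: next=.  (t=2,i=2, bit16=0)
  nb .####: next=.  (t=1,i=2, bit15=0)
  nb .###.: next=#  (t=0,i=23, bit14=1)
  nb .##.#: next=.  (t=2,i=7, bit13=0)
  nb .##..: next=#  (t=0,i=2, bit12=1)
  nb .#.##: next=#  (t=0,i=13, bit11=1)
  nb .#.#.: next=.  (t=0,i=11, bit10=0)
  nb .#..#: next=.  (t=0,i=20, bit9=0)
  nb .#...: next=#  (t=0,i=7, bit8=1)
  nb ..###: next=.  (t=0,i=22, bit7=0)
  nb ..##.: next=#  (t=2,i=6, bit6=1)
  nb ..#.#: next=#  (t=0,i=10, bit5=1)
  nb ..#..: next=#  (t=0,i=6, bit4=1)
  nb ...##: next=.  (t=2,i=5, bit3=0)
  nb ...#.: next=.  (t=0,i=5, bit2=0)
  nb ....#: next=#  (t=2,i=4, bit1=1)
  nb .....: next=#  (t=2,i=3, bit0=1)
  bits 00000101111011100101100101110011 = 99506547

99506547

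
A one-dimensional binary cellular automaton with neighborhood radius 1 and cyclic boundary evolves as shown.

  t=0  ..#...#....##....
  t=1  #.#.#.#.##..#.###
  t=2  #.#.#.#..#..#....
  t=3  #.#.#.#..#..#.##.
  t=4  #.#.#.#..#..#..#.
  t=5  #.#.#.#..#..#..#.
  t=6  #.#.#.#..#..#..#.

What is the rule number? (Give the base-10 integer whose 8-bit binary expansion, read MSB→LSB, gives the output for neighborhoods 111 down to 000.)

  nb ###: next=.  (t=1,i=15, bit7=0)
  nb ##.: next=#  (t=0,i=12, bit6=1)
  nb #.#: next=.  (t=1,i=1, bit5=0)
  nb #..: next=.  (t=0,i=3, bit4=0)
  nb .##: next=.  (t=0,i=11, bit3=0)
  nb .#.: next=#  (t=0,i=2, bit2=1)
  nb ..#: next=.  (t=0,i=1, bit1=0)
  nb ...: next=#  (t=0,i=0, bit0=1)
  bits 01000101 = 69

69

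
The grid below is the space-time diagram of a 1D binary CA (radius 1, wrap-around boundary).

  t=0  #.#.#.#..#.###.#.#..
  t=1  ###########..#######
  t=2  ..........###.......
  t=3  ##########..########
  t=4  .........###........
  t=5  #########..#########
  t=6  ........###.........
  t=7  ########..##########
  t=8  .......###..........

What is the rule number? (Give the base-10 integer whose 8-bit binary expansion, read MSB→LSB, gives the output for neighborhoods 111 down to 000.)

  ### -> .   bit 7 = 0  t=0,i=12
  ##. -> #   bit 6 = 1  t=0,i=13
  #.# -> #   bit 5 = 1  t=0,i=1
  #.. -> #   bit 4 = 1  t=0,i=7
  .## -> .   bit 3 = 0  t=0,i=11
  .#. -> #   bit 2 = 1  t=0,i=0
  ..# -> #   bit 1 = 1  t=0,i=8
  ... -> #   bit 0 = 1  t=2,i=0
  bits 01110111 = 119

119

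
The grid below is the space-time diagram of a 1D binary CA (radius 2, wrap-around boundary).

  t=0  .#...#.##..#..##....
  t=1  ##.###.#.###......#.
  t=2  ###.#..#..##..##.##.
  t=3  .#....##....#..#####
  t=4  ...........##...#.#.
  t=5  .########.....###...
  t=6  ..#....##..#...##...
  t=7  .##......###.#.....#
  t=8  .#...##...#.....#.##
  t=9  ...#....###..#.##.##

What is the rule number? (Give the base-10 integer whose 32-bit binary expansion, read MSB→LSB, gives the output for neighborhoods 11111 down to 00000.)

  [31] ##### => .  t=3,i=17
  [30] ####. => #  t=3,i=18
  [29] ###.# => .  t=1,i=5
  [28] ###.. => #  t=1,i=11
  [27] ##.## => #  t=1,i=2
  [26] ##.#. => .  t=1,i=6
  [25] ##..# => #  t=0,i=9
  [24] ##... => .  t=0,i=16
  [23] #.### => .  t=1,i=3
  [22] #.##. => #  t=0,i=7
  [21] #.#.# => #  t=1,i=7
  [20] #.#.. => .  t=2,i=4
  [19] #..## => .  t=0,i=13
  [18] #..#. => #  t=0,i=10
  [17] #...# => #  t=0,i=3
  [16] #.... => .  t=0,i=17
  [15] .#### => #  t=3,i=16
  [14] .###. => #  t=1,i=4
  [13] .##.# => #  t=1,i=1
  [12] .##.. => .  t=0,i=8
  [11] .#.## => .  t=0,i=6
  [10] .#.#. => .  t=4,i=17
  [9] .#..# => .  t=0,i=12
  [8] .#... => .  t=0,i=2
  [7] ..### => .  t=3,i=15
  [6] ..##. => .  t=0,i=14
  [5] ..#.# => #  t=0,i=5
  [4] ..#.. => #  t=0,i=1
  [3] ...## => .  t=3,i=5
  [2] ...#. => #  t=0,i=0
  [1] ....# => .  t=0,i=19
  [0] ..... => #  t=0,i=18
  bits 01011010011001101110000000110101 = 1516691509

1516691509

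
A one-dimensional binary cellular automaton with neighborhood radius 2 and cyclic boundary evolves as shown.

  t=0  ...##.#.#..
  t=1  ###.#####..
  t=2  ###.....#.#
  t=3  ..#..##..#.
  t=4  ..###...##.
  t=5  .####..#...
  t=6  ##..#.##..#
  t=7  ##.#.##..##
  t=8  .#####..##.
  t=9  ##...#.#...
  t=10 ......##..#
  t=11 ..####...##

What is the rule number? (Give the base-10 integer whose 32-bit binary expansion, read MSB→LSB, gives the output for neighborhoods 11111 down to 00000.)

880570011

  ##### -> .   bit 31 = 0  t=1,i=6
  ####. -> .   bit 30 = 0  t=1,i=7
  ###.# -> #   bit 29 = 1  t=1,i=2
  ###.. -> #   bit 28 = 1  t=1,i=8
  ##.## -> .   bit 27 = 0  t=1,i=3
  ##.#. -> #   bit 26 = 1  t=0,i=5
  ##..# -> .   bit 25 = 0  t=1,i=9
  ##... -> .   bit 24 = 0  t=2,i=3
  #.### -> .   bit 23 = 0  t=1,i=4
  #.##. -> #   bit 22 = 1  t=6,i=6
  #.#.# -> #   bit 21 = 1  t=0,i=6
  #.#.. -> #   bit 20 = 1  t=0,i=8
  #..## -> #   bit 19 = 1  t=1,i=10
  #..#. -> #   bit 18 = 1  t=3,i=8
  #...# -> .   bit 17 = 0  t=3,i=0
  #.... -> .   bit 16 = 0  t=0,i=10
  .#### -> .   bit 15 = 0  t=1,i=5
  .###. -> #   bit 14 = 1  t=1,i=1
  .##.# -> #   bit 13 = 1  t=0,i=4
  .##.. -> .   bit 12 = 0  t=3,i=6
  .#.## -> #   bit 11 = 1  t=2,i=9
  .#.#. -> #   bit 10 = 1  t=0,i=7
  .#..# -> #   bit 9 = 1  t=3,i=3
  .#... -> .   bit 8 = 0  t=0,i=9
  ..### -> #   bit 7 = 1  t=1,i=0
  ..##. -> .   bit 6 = 0  t=0,i=3
  ..#.# -> .   bit 5 = 0  t=2,i=8
  ..#.. -> #   bit 4 = 1  t=3,i=2
  ...## -> #   bit 3 = 1  t=0,i=2
  ...#. -> .   bit 2 = 0  t=2,i=7
  ....# -> #   bit 1 = 1  t=0,i=1
  ..... -> #   bit 0 = 1  t=0,i=0
  bits 00110100011111000110111010011011 = 880570011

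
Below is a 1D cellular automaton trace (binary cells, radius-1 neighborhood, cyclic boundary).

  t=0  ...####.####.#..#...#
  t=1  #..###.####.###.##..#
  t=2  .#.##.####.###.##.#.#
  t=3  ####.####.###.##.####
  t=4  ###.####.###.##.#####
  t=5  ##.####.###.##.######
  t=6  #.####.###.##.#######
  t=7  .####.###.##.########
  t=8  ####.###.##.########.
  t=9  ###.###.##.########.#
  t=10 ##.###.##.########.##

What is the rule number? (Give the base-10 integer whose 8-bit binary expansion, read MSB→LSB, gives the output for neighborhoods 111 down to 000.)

188

  ### -> #   bit 7 = 1  t=0,i=4
  ##. -> .   bit 6 = 0  t=0,i=6
  #.# -> #   bit 5 = 1  t=0,i=7
  #.. -> #   bit 4 = 1  t=0,i=0
  .## -> #   bit 3 = 1  t=0,i=3
  .#. -> #   bit 2 = 1  t=0,i=13
  ..# -> .   bit 1 = 0  t=0,i=2
  ... -> .   bit 0 = 0  t=0,i=1
  bits 10111100 = 188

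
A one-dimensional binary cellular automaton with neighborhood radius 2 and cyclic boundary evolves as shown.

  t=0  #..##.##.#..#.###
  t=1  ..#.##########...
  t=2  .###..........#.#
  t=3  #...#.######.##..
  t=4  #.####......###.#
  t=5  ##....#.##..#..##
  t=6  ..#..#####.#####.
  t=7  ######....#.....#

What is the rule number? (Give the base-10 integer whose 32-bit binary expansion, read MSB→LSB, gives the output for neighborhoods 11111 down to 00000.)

224279221

  [31] ##### => .  t=1,i=6
  [30] ####. => .  t=0,i=16
  [29] ###.# => .  t=3,i=11
  [28] ###.. => .  t=0,i=0
  [27] ##.## => #  t=0,i=5
  [26] ##.#. => #  t=0,i=8
  [25] ##..# => .  t=0,i=1
  [24] ##... => #  t=1,i=14
  [23] #.### => .  t=0,i=14
  [22] #.##. => #  t=0,i=6
  [21] #.#.# => .  t=2,i=16
  [20] #.#.. => #  t=0,i=9
  [19] #..## => #  t=0,i=2
  [18] #..#. => #  t=0,i=11
  [17] #...# => #  t=3,i=2
  [16] #.... => .  t=1,i=15
  [15] .#### => .  t=0,i=15
  [14] .###. => .  t=2,i=2
  [13] .##.# => #  t=0,i=4
  [12] .##.. => #  t=3,i=14
  [11] .#.## => #  t=0,i=13
  [10] .#.#. => .  t=2,i=15
  [9] .#..# => #  t=0,i=10
  [8] .#... => .  t=3,i=1
  [7] ..### => #  t=4,i=12
  [6] ..##. => .  t=0,i=3
  [5] ..#.# => #  t=0,i=12
  [4] ..#.. => #  t=3,i=0
  [3] ...## => .  t=4,i=11
  [2] ...#. => #  t=1,i=1
  [1] ....# => .  t=1,i=0
  [0] ..... => #  t=1,i=16
  bits 00001101010111100011101010110101 = 224279221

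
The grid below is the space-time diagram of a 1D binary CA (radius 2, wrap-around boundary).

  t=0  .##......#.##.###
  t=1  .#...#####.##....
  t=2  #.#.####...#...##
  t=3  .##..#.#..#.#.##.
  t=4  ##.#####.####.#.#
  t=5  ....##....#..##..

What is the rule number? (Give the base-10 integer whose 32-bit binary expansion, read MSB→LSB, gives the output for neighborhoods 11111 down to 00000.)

  #####|#  b31=1 t=1,i=7
  ####.|.  b30=0 t=1,i=8
  ###.#|.  b29=0 t=0,i=16
  ###..|#  b28=1 t=2,i=7
  ##.##|.  b27=0 t=0,i=0
  ##.#.|#  b26=1 t=2,i=1
  ##..#|#  b25=1 t=3,i=3
  ##...|.  b24=0 t=0,i=3
  #.###|.  b23=0 t=0,i=14
  #.##.|#  b22=1 t=0,i=1
  #.#.#|#  b21=1 t=2,i=2
  #.#..|#  b20=1 t=3,i=7
  #..##|#  b19=1 t=3,i=0
  #..#.|#  b18=1 t=3,i=4
  #...#|.  b17=0 t=1,i=3
  #....|.  b16=0 t=0,i=4
  .####|#  b15=1 t=1,i=6
  .###.|.  b14=0 t=0,i=15
  .##.#|#  b13=1 t=0,i=12
  .##..|.  b12=0 t=0,i=2
  .#.##|.  b11=0 t=0,i=10
  .#.#.|#  b10=1 t=3,i=6
  .#..#|.  b9=0 t=3,i=8
  .#...|#  b8=1 t=1,i=2
  ..###|#  b7=1 t=1,i=5
  ..##.|#  b6=1 t=3,i=1
  ..#.#|#  b5=1 t=0,i=9
  ..#..|.  b4=0 t=1,i=1
  ...##|#  b3=1 t=1,i=4
  ...#.|#  b2=1 t=0,i=8
  ....#|#  b1=1 t=0,i=7
  .....|#  b0=1 t=0,i=5
  bits 10010110011111001010010111101111 = 2524751343

2524751343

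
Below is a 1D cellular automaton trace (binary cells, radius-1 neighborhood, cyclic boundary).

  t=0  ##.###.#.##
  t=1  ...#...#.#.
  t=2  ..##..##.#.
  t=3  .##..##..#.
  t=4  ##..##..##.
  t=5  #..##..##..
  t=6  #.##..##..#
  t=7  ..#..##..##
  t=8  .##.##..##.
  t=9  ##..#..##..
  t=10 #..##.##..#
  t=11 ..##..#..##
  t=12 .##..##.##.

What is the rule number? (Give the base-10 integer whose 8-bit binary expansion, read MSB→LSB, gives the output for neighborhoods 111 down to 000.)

14

  [7] ### => .  t=0,i=0
  [6] ##. => .  t=0,i=1
  [5] #.# => .  t=0,i=2
  [4] #.. => .  t=1,i=4
  [3] .## => #  t=0,i=3
  [2] .#. => #  t=0,i=7
  [1] ..# => #  t=1,i=2
  [0] ... => .  t=1,i=0
  bits 00001110 = 14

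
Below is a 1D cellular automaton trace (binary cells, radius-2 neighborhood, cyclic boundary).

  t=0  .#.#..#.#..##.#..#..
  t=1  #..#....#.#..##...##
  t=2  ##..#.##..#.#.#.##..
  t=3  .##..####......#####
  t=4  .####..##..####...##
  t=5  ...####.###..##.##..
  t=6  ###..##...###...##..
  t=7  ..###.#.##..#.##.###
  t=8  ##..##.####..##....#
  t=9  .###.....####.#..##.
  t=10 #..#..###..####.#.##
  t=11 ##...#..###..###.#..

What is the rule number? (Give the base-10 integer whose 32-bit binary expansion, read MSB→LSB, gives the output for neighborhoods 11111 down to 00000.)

1985616143

  #####|.  b31=0 t=3,i=17
  ####.|#  b30=1 t=3,i=7
  ###.#|#  b29=1 t=3,i=19
  ###..|#  b28=1 t=1,i=0
  ##.##|.  b27=0 t=3,i=0
  ##.#.|#  b26=1 t=0,i=13
  ##..#|#  b25=1 t=1,i=1
  ##...|.  b24=0 t=1,i=15
  #.###|.  b23=0 t=4,i=1
  #.##.|#  b22=1 t=2,i=6
  #.#.#|.  b21=0 t=2,i=12
  #.#..|#  b20=1 t=0,i=3
  #..##|#  b19=1 t=0,i=10
  #..#.|.  b18=0 t=0,i=5
  #...#|#  b17=1 t=0,i=19
  #....|.  b16=0 t=1,i=5
  .####|.  b15=0 t=3,i=6
  .###.|.  b14=0 t=1,i=19
  .##.#|.  b13=0 t=0,i=12
  .##..|#  b12=1 t=1,i=14
  .#.##|#  b11=1 t=2,i=5
  .#.#.|.  b10=0 t=0,i=2
  .#..#|.  b9=0 t=0,i=4
  .#...|#  b8=1 t=0,i=18
  ..###|.  b7=0 t=1,i=18
  ..##.|.  b6=0 t=0,i=11
  ..#.#|.  b5=0 t=0,i=1
  ..#..|.  b4=0 t=0,i=17
  ...##|#  b3=1 t=1,i=17
  ...#.|#  b2=1 t=0,i=0
  ....#|#  b1=1 t=1,i=6
  .....|#  b0=1 t=3,i=11
  bits 01110110010110100001100100001111 = 1985616143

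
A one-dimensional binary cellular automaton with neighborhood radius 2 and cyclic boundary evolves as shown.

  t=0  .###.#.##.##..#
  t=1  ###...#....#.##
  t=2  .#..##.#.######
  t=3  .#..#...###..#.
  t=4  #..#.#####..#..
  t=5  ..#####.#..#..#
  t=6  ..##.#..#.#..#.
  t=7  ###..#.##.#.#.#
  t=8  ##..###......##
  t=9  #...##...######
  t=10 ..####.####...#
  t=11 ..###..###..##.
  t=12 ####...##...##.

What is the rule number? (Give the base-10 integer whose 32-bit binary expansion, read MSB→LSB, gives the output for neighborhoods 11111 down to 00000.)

  #####|.  b31=0 t=1,i=0
  ####.|#  b30=1 t=1,i=1
  ###.#|.  b29=0 t=0,i=3
  ###..|.  b28=0 t=1,i=2
  ##.##|.  b27=0 t=0,i=9
  ##.#.|.  b26=0 t=0,i=4
  ##..#|.  b25=0 t=0,i=12
  ##...|.  b24=0 t=1,i=3
  #.###|#  b23=1 t=0,i=1
  #.##.|.  b22=0 t=0,i=7
  #.#.#|.  b21=0 t=0,i=5
  #.#..|#  b20=1 t=2,i=1
  #..##|.  b19=0 t=2,i=3
  #..#.|#  b18=1 t=0,i=13
  #...#|#  b17=1 t=1,i=4
  #....|.  b16=0 t=1,i=8
  .####|#  b15=1 t=1,i=14
  .###.|#  b14=1 t=0,i=2
  .##.#|.  b13=0 t=0,i=8
  .##..|#  b12=1 t=0,i=11
  .#.##|#  b11=1 t=0,i=0
  .#.#.|.  b10=0 t=6,i=9
  .#..#|.  b9=0 t=2,i=2
  .#...|#  b8=1 t=1,i=7
  ..###|#  b7=1 t=3,i=8
  ..##.|#  b6=1 t=2,i=4
  ..#.#|#  b5=1 t=0,i=14
  ..#..|.  b4=0 t=1,i=6
  ...##|#  b3=1 t=3,i=7
  ...#.|#  b2=1 t=1,i=5
  ....#|#  b1=1 t=1,i=9
  .....|#  b0=1 t=8,i=9
  bits 01000000100101101101100111101111 = 1083628015

1083628015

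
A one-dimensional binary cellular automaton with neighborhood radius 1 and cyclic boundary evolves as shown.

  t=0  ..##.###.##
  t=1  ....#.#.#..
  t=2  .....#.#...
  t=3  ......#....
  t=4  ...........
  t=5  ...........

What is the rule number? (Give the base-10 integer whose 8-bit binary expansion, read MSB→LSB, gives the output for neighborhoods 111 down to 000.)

  nb ###: next=#  (t=0,i=6, bit7=1)
  nb ##.: next=.  (t=0,i=3, bit6=0)
  nb #.#: next=#  (t=0,i=4, bit5=1)
  nb #..: next=.  (t=0,i=0, bit4=0)
  nb .##: next=.  (t=0,i=2, bit3=0)
  nb .#.: next=.  (t=1,i=4, bit2=0)
  nb ..#: next=.  (t=0,i=1, bit1=0)
  nb ...: next=.  (t=1,i=0, bit0=0)
  bits 10100000 = 160

160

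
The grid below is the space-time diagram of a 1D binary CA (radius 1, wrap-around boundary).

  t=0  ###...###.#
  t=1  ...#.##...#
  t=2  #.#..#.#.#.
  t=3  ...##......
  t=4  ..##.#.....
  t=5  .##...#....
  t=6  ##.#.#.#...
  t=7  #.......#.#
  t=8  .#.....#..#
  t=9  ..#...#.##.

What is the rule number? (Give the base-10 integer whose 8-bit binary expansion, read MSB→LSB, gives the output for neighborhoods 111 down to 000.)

  ###|.  b7=0 t=0,i=0
  ##.|.  b6=0 t=0,i=2
  #.#|.  b5=0 t=0,i=9
  #..|#  b4=1 t=0,i=3
  .##|#  b3=1 t=0,i=6
  .#.|.  b2=0 t=1,i=3
  ..#|#  b1=1 t=0,i=5
  ...|.  b0=0 t=0,i=4
  bits 00011010 = 26

26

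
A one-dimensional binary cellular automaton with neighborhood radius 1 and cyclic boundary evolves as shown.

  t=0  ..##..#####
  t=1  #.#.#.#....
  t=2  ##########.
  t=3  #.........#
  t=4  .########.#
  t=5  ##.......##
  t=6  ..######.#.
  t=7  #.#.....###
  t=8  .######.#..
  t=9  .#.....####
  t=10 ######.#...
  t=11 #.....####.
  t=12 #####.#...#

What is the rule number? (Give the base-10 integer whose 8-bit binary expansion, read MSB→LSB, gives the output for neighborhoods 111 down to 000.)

61

  nb ###: next=.  (t=0,i=7, bit7=0)
  nb ##.: next=.  (t=0,i=3, bit6=0)
  nb #.#: next=#  (t=1,i=1, bit5=1)
  nb #..: next=#  (t=0,i=0, bit4=1)
  nb .##: next=#  (t=0,i=2, bit3=1)
  nb .#.: next=#  (t=1,i=0, bit2=1)
  nb ..#: next=.  (t=0,i=1, bit1=0)
  nb ...: next=#  (t=1,i=8, bit0=1)
  bits 00111101 = 61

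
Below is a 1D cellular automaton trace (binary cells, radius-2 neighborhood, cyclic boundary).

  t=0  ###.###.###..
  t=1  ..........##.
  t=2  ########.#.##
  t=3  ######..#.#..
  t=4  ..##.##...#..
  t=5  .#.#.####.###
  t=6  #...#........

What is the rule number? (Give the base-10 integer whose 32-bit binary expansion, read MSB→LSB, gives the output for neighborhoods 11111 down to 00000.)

  ##### -> #   bit 31 = 1  t=2,i=0
  ####. -> .   bit 30 = 0  t=2,i=6
  ###.# -> .   bit 29 = 0  t=0,i=2
  ###.. -> #   bit 28 = 1  t=0,i=10
  ##.## -> .   bit 27 = 0  t=0,i=3
  ##.#. -> #   bit 26 = 1  t=2,i=8
  ##..# -> #   bit 25 = 1  t=0,i=11
  ##... -> #   bit 24 = 1  t=1,i=12
  #.### -> .   bit 23 = 0  t=0,i=4
  #.##. -> #   bit 22 = 1  t=4,i=5
  #.#.# -> .   bit 21 = 0  t=2,i=9
  #.#.. -> #   bit 20 = 1  t=3,i=10
  #..## -> .   bit 19 = 0  t=0,i=12
  #..#. -> .   bit 18 = 0  t=3,i=7
  #...# -> #   bit 17 = 1  t=4,i=8
  #.... -> #   bit 16 = 1  t=1,i=0
  .#### -> .   bit 15 = 0  t=2,i=12
  .###. -> .   bit 14 = 0  t=0,i=1
  .##.# -> #   bit 13 = 1  t=4,i=3
  .##.. -> #   bit 12 = 1  t=1,i=11
  .#.## -> #   bit 11 = 1  t=2,i=10
  .#.#. -> .   bit 10 = 0  t=3,i=9
  .#..# -> .   bit 9 = 0  t=3,i=11
  .#... -> #   bit 8 = 1  t=4,i=11
  ..### -> .   bit 7 = 0  t=0,i=0
  ..##. -> .   bit 6 = 0  t=1,i=10
  ..#.# -> .   bit 5 = 0  t=3,i=8
  ..#.. -> #   bit 4 = 1  t=4,i=10
  ...## -> #   bit 3 = 1  t=1,i=9
  ...#. -> .   bit 2 = 0  t=4,i=9
  ....# -> .   bit 1 = 0  t=1,i=8
  ..... -> #   bit 0 = 1  t=1,i=1
  bits 10010111010100110011100100011001 = 2538813721

2538813721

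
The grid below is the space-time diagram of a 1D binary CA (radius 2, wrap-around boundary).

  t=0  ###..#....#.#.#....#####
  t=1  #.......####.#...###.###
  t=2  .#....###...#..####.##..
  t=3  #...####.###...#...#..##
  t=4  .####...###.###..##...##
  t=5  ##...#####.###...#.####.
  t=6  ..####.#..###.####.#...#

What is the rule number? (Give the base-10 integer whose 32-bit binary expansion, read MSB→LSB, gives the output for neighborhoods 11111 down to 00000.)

2374124782

  #####|#  b31=1 t=0,i=0
  ####.|.  b30=0 t=0,i=1
  ###.#|.  b29=0 t=1,i=11
  ###..|.  b28=0 t=0,i=2
  ##.##|#  b27=1 t=1,i=20
  ##.#.|#  b26=1 t=1,i=12
  ##..#|.  b25=0 t=0,i=3
  ##...|#  b24=1 t=1,i=1
  #.###|#  b23=1 t=1,i=21
  #.##.|.  b22=0 t=2,i=20
  #.#.#|.  b21=0 t=0,i=12
  #.#..|.  b20=0 t=0,i=14
  #..##|.  b19=0 t=2,i=14
  #..#.|.  b18=0 t=0,i=4
  #...#|#  b17=1 t=1,i=15
  #....|.  b16=0 t=0,i=7
  .####|.  b15=0 t=0,i=20
  .###.|#  b14=1 t=1,i=18
  .##.#|.  b13=0 t=4,i=23
  .##..|.  b12=0 t=2,i=21
  .#.##|.  b11=0 t=5,i=18
  .#.#.|#  b10=1 t=0,i=11
  .#..#|.  b9=0 t=2,i=13
  .#...|.  b8=0 t=0,i=6
  ..###|#  b7=1 t=0,i=19
  ..##.|#  b6=1 t=4,i=17
  ..#.#|#  b5=1 t=0,i=10
  ..#..|.  b4=0 t=0,i=5
  ...##|#  b3=1 t=0,i=18
  ...#.|#  b2=1 t=0,i=9
  ....#|#  b1=1 t=0,i=8
  .....|.  b0=0 t=1,i=3
  bits 10001101100000100100010011101110 = 2374124782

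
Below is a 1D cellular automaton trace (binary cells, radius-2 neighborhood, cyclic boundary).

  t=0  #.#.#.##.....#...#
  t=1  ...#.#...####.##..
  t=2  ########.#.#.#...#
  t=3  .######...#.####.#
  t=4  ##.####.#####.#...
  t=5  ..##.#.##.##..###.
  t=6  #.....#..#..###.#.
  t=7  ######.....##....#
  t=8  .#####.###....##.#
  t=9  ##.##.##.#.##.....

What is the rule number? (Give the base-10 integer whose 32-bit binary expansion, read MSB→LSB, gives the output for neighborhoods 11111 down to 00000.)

3667594663

  [31] ##### => #  t=2,i=1
  [30] ####. => #  t=1,i=11
  [29] ###.# => .  t=1,i=12
  [28] ###.. => #  t=3,i=6
  [27] ##.## => #  t=1,i=13
  [26] ##.#. => .  t=0,i=1
  [25] ##..# => #  t=5,i=12
  [24] ##... => .  t=0,i=8
  [23] #.### => #  t=3,i=1
  [22] #.##. => .  t=0,i=6
  [21] #.#.# => .  t=0,i=2
  [20] #.#.. => #  t=1,i=5
  [19] #..## => #  t=5,i=13
  [18] #..#. => .  t=6,i=8
  [17] #...# => #  t=0,i=15
  [16] #.... => #  t=0,i=9
  [15] .#### => .  t=1,i=10
  [14] .###. => .  t=5,i=15
  [13] .##.# => .  t=0,i=0
  [12] .##.. => .  t=0,i=7
  [11] .#.## => #  t=0,i=5
  [10] .#.#. => #  t=0,i=3
  [9] .#..# => .  t=6,i=7
  [8] .#... => #  t=0,i=14
  [7] ..### => #  t=1,i=9
  [6] ..##. => .  t=0,i=17
  [5] ..#.# => #  t=1,i=3
  [4] ..#.. => .  t=0,i=13
  [3] ...## => .  t=0,i=16
  [2] ...#. => #  t=0,i=12
  [1] ....# => #  t=0,i=11
  [0] ..... => #  t=0,i=10
  bits 11011010100110110000110110100111 = 3667594663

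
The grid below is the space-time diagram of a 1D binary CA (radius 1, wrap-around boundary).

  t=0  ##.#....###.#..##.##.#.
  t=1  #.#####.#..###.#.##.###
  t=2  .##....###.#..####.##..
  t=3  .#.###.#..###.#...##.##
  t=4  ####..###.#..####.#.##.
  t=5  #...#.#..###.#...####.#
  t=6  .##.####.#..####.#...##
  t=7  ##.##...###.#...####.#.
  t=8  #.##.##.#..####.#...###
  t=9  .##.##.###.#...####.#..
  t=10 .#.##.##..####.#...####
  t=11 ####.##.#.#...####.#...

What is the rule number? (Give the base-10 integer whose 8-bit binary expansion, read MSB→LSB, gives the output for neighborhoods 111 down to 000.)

61

  ### -> .   bit 7 = 0  t=0,i=9
  ##. -> .   bit 6 = 0  t=0,i=1
  #.# -> #   bit 5 = 1  t=0,i=2
  #.. -> #   bit 4 = 1  t=0,i=4
  .## -> #   bit 3 = 1  t=0,i=0
  .#. -> #   bit 2 = 1  t=0,i=3
  ..# -> .   bit 1 = 0  t=0,i=7
  ... -> #   bit 0 = 1  t=0,i=5
  bits 00111101 = 61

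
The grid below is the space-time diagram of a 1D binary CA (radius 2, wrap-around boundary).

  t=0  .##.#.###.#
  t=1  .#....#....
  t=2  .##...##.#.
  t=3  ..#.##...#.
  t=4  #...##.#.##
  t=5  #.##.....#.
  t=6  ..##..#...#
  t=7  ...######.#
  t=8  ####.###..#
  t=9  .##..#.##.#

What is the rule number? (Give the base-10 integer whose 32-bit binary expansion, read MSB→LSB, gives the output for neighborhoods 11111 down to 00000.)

  nb #####: next=#  (t=7,i=5, bit31=1)
  nb ####.: next=#  (t=7,i=7, bit30=1)
  nb ###.#: next=.  (t=0,i=8, bit29=0)
  nb ###..: next=#  (t=4,i=0, bit28=1)
  nb ##.##: next=.  (t=8,i=4, bit27=0)
  nb ##.#.: next=.  (t=0,i=3, bit26=0)
  nb ##..#: next=#  (t=6,i=4, bit25=1)
  nb ##...: next=.  (t=2,i=3, bit24=0)
  nb #.###: next=#  (t=0,i=6, bit23=1)
  nb #.##.: next=#  (t=0,i=1, bit22=1)
  nb #.#.#: next=.  (t=0,i=4, bit21=0)
  nb #.#..: next=#  (t=2,i=9, bit20=1)
  nb #..##: next=.  (t=2,i=0, bit19=0)
  nb #..#.: next=#  (t=6,i=5, bit18=1)
  nb #...#: next=#  (t=2,i=4, bit17=1)
  nb #....: next=.  (t=1,i=3, bit16=0)
  nb .####: next=.  (t=7,i=4, bit15=0)
  nb .###.: next=.  (t=0,i=7, bit14=0)
  nb .##.#: next=.  (t=0,i=2, bit13=0)
  nb .##..: next=#  (t=2,i=2, bit12=1)
  nb .#.##: next=.  (t=0,i=0, bit11=0)
  nb .#.#.: next=#  (t=5,i=10, bit10=1)
  nb .#..#: next=.  (t=2,i=10, bit9=0)
  nb .#...: next=#  (t=1,i=2, bit8=1)
  nb ..###: next=#  (t=7,i=3, bit7=1)
  nb ..##.: next=.  (t=2,i=1, bit6=0)
  nb ..#.#: next=.  (t=3,i=2, bit5=0)
  nb ..#..: next=#  (t=1,i=1, bit4=1)
  nb ...##: next=#  (t=2,i=5, bit3=1)
  nb ...#.: next=.  (t=1,i=0, bit2=0)
  nb ....#: next=.  (t=1,i=4, bit1=0)
  nb .....: next=#  (t=1,i=9, bit0=1)
  bits 11010010110101100001010110011001 = 3537245593

3537245593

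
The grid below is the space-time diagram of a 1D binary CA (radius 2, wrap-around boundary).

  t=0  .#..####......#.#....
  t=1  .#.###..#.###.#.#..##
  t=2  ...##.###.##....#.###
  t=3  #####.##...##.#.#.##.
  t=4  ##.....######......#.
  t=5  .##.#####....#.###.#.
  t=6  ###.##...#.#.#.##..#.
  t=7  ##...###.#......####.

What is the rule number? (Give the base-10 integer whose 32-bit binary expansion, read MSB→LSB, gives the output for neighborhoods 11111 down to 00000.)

60748027

  ##### -> .   bit 31 = 0  t=3,i=2
  ####. -> .   bit 30 = 0  t=0,i=6
  ###.# -> .   bit 29 = 0  t=1,i=12
  ###.. -> .   bit 28 = 0  t=0,i=7
  ##.## -> .   bit 27 = 0  t=2,i=5
  ##.#. -> .   bit 26 = 0  t=1,i=0
  ##..# -> #   bit 25 = 1  t=1,i=6
  ##... -> #   bit 24 = 1  t=0,i=8
  #.### -> #   bit 23 = 1  t=1,i=3
  #.##. -> .   bit 22 = 0  t=2,i=10
  #.#.# -> .   bit 21 = 0  t=1,i=1
  #.#.. -> #   bit 20 = 1  t=0,i=16
  #..## -> #   bit 19 = 1  t=0,i=3
  #..#. -> #   bit 18 = 1  t=1,i=7
  #...# -> #   bit 17 = 1  t=2,i=1
  #.... -> .   bit 16 = 0  t=0,i=9
  .#### -> #   bit 15 = 1  t=0,i=5
  .###. -> #   bit 14 = 1  t=1,i=4
  .##.# -> #   bit 13 = 1  t=1,i=20
  .##.. -> #   bit 12 = 1  t=2,i=11
  .#.## -> .   bit 11 = 0  t=1,i=2
  .#.#. -> .   bit 10 = 0  t=0,i=15
  .#..# -> .   bit 9 = 0  t=0,i=2
  .#... -> .   bit 8 = 0  t=0,i=17
  ..### -> #   bit 7 = 1  t=0,i=4
  ..##. -> #   bit 6 = 1  t=1,i=19
  ..#.# -> #   bit 5 = 1  t=0,i=14
  ..#.. -> #   bit 4 = 1  t=0,i=1
  ...## -> #   bit 3 = 1  t=2,i=2
  ...#. -> .   bit 2 = 0  t=0,i=0
  ....# -> #   bit 1 = 1  t=0,i=12
  ..... -> #   bit 0 = 1  t=0,i=10
  bits 00000011100111101111000011111011 = 60748027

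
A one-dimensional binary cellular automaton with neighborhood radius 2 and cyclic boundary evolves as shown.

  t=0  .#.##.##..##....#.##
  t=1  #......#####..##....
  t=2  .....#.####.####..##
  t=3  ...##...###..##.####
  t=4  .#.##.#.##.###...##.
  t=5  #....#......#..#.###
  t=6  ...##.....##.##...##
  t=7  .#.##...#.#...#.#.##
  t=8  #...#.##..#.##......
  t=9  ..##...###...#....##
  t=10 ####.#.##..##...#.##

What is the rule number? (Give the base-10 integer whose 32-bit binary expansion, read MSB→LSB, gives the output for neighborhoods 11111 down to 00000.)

3860779718

  ##### -> #   bit 31 = 1  t=1,i=9
  ####. -> #   bit 30 = 1  t=1,i=10
  ###.# -> #   bit 29 = 1  t=2,i=10
  ###.. -> .   bit 28 = 0  t=1,i=11
  ##.## -> .   bit 27 = 0  t=0,i=5
  ##.#. -> #   bit 26 = 1  t=0,i=0
  ##..# -> #   bit 25 = 1  t=0,i=8
  ##... -> .   bit 24 = 0  t=0,i=12
  #.### -> .   bit 23 = 0  t=2,i=7
  #.##. -> .   bit 22 = 0  t=0,i=3
  #.#.# -> .   bit 21 = 0  t=0,i=1
  #.#.. -> #   bit 20 = 1  t=7,i=10
  #..## -> #   bit 19 = 1  t=0,i=9
  #..#. -> #   bit 18 = 1  t=4,i=0
  #...# -> #   bit 17 = 1  t=3,i=1
  #.... -> .   bit 16 = 0  t=0,i=13
  .#### -> #   bit 15 = 1  t=1,i=8
  .###. -> #   bit 14 = 1  t=3,i=9
  .##.# -> .   bit 13 = 0  t=0,i=4
  .##.. -> #   bit 12 = 1  t=0,i=7
  .#.## -> .   bit 11 = 0  t=0,i=2
  .#.#. -> .   bit 10 = 0  t=7,i=9
  .#..# -> #   bit 9 = 1  t=5,i=13
  .#... -> .   bit 8 = 0  t=1,i=1
  ..### -> #   bit 7 = 1  t=1,i=7
  ..##. -> #   bit 6 = 1  t=0,i=10
  ..#.# -> .   bit 5 = 0  t=0,i=16
  ..#.. -> .   bit 4 = 0  t=1,i=0
  ...## -> .   bit 3 = 0  t=1,i=6
  ...#. -> #   bit 2 = 1  t=0,i=15
  ....# -> #   bit 1 = 1  t=0,i=14
  ..... -> .   bit 0 = 0  t=1,i=3
  bits 11100110000111101101001011000110 = 3860779718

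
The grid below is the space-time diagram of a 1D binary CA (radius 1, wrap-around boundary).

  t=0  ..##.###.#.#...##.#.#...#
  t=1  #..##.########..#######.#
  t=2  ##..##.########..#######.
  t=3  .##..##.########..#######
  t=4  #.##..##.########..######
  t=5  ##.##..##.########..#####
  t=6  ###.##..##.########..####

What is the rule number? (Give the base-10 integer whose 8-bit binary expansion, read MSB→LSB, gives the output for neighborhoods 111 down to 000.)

  [7] ### => #  t=0,i=6
  [6] ##. => #  t=0,i=3
  [5] #.# => #  t=0,i=4
  [4] #.. => #  t=0,i=0
  [3] .## => .  t=0,i=2
  [2] .#. => #  t=0,i=9
  [1] ..# => .  t=0,i=1
  [0] ... => #  t=0,i=13
  bits 11110101 = 245

245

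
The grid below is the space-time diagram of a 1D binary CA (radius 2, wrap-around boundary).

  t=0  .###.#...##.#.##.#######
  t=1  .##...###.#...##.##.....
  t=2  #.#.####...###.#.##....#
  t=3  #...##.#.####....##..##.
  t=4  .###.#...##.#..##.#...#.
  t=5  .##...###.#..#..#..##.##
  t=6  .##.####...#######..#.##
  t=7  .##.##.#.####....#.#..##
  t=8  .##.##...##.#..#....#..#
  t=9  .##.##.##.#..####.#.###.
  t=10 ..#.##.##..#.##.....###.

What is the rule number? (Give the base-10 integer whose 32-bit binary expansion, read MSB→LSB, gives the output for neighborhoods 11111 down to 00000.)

281473946

  nb #####: next=.  (t=0,i=19, bit31=0)
  nb ####.: next=.  (t=0,i=22, bit30=0)
  nb ###.#: next=.  (t=0,i=3, bit29=0)
  nb ###..: next=#  (t=2,i=7, bit28=1)
  nb ##.##: next=.  (t=0,i=0, bit27=0)
  nb ##.#.: next=.  (t=0,i=4, bit26=0)
  nb ##..#: next=.  (t=3,i=19, bit25=0)
  nb ##...: next=.  (t=1,i=3, bit24=0)
  nb #.###: next=#  (t=0,i=1, bit23=1)
  nb #.##.: next=#  (t=0,i=14, bit22=1)
  nb #.#.#: next=.  (t=0,i=12, bit21=0)
  nb #.#..: next=.  (t=0,i=5, bit20=0)
  nb #..##: next=.  (t=3,i=20, bit19=0)
  nb #..#.: next=#  (t=5,i=12, bit18=1)
  nb #...#: next=#  (t=0,i=7, bit17=1)
  nb #....: next=.  (t=1,i=20, bit16=0)
  nb .####: next=#  (t=0,i=18, bit15=1)
  nb .###.: next=#  (t=0,i=2, bit14=1)
  nb .##.#: next=#  (t=0,i=10, bit13=1)
  nb .##..: next=#  (t=1,i=2, bit12=1)
  nb .#.##: next=.  (t=0,i=13, bit11=0)
  nb .#.#.: next=.  (t=7,i=18, bit10=0)
  nb .#..#: next=#  (t=4,i=13, bit9=1)
  nb .#...: next=#  (t=0,i=6, bit8=1)
  nb ..###: next=#  (t=1,i=6, bit7=1)
  nb ..##.: next=.  (t=0,i=9, bit6=0)
  nb ..#.#: next=.  (t=6,i=20, bit5=0)
  nb ..#..: next=#  (t=4,i=22, bit4=1)
  nb ...##: next=#  (t=0,i=8, bit3=1)
  nb ...#.: next=.  (t=4,i=21, bit2=0)
  nb ....#: next=#  (t=1,i=23, bit1=1)
  nb .....: next=.  (t=1,i=21, bit0=0)
  bits 00010000110001101111001110011010 = 281473946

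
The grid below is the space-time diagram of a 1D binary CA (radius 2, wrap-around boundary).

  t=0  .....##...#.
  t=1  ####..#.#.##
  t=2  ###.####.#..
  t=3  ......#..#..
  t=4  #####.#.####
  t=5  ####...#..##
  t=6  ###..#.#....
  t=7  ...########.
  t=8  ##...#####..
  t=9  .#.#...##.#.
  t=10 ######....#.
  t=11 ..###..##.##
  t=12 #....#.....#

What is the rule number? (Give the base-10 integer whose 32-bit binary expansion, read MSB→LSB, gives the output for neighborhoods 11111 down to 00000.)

  ##### -> #   bit 31 = 1  t=1,i=0
  ####. -> #   bit 30 = 1  t=1,i=2
  ###.# -> .   bit 29 = 0  t=2,i=2
  ###.. -> .   bit 28 = 0  t=1,i=3
  ##.## -> .   bit 27 = 0  t=2,i=3
  ##.#. -> .   bit 26 = 0  t=2,i=8
  ##..# -> #   bit 25 = 1  t=1,i=4
  ##... -> .   bit 24 = 0  t=0,i=7
  #.### -> .   bit 23 = 0  t=1,i=10
  #.##. -> .   bit 22 = 0  t=11,i=10
  #.#.# -> .   bit 21 = 0  t=1,i=8
  #.#.. -> #   bit 20 = 1  t=2,i=9
  #..## -> .   bit 19 = 0  t=2,i=11
  #..#. -> #   bit 18 = 1  t=1,i=5
  #...# -> #   bit 17 = 1  t=0,i=8
  #.... -> #   bit 16 = 1  t=0,i=0
  .#### -> .   bit 15 = 0  t=1,i=11
  .###. -> .   bit 14 = 0  t=2,i=1
  .##.# -> .   bit 13 = 0  t=9,i=8
  .##.. -> #   bit 12 = 1  t=0,i=6
  .#.## -> #   bit 11 = 1  t=1,i=9
  .#.#. -> #   bit 10 = 1  t=1,i=7
  .#..# -> .   bit 9 = 0  t=2,i=10
  .#... -> #   bit 8 = 1  t=0,i=11
  ..### -> .   bit 7 = 0  t=2,i=0
  ..##. -> .   bit 6 = 0  t=0,i=5
  ..#.# -> #   bit 5 = 1  t=1,i=6
  ..#.. -> #   bit 4 = 1  t=0,i=10
  ...## -> .   bit 3 = 0  t=0,i=4
  ...#. -> .   bit 2 = 0  t=0,i=9
  ....# -> #   bit 1 = 1  t=0,i=3
  ..... -> #   bit 0 = 1  t=0,i=1
  bits 11000010000101110001110100110011 = 3256294707

3256294707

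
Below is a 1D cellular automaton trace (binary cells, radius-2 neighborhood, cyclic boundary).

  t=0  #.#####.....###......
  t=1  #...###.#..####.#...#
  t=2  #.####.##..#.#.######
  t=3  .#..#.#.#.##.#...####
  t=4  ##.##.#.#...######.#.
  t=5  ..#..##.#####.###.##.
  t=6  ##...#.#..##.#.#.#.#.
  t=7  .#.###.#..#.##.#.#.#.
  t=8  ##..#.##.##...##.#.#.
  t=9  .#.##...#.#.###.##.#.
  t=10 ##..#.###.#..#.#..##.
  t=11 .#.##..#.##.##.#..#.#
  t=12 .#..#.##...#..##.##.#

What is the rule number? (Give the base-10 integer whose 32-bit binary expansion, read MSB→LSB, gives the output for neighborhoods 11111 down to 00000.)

3694612972

  ##### -> #   bit 31 = 1  t=0,i=4
  ####. -> #   bit 30 = 1  t=0,i=5
  ###.# -> .   bit 29 = 0  t=1,i=6
  ###.. -> #   bit 28 = 1  t=0,i=6
  ##.## -> #   bit 27 = 1  t=2,i=1
  ##.#. -> #   bit 26 = 1  t=1,i=7
  ##..# -> .   bit 25 = 0  t=2,i=9
  ##... -> .   bit 24 = 0  t=0,i=7
  #.### -> .   bit 23 = 0  t=0,i=2
  #.##. -> .   bit 22 = 0  t=2,i=7
  #.#.# -> #   bit 21 = 1  t=2,i=13
  #.#.. -> #   bit 20 = 1  t=1,i=8
  #..## -> .   bit 19 = 0  t=1,i=10
  #..#. -> #   bit 18 = 1  t=2,i=10
  #...# -> #   bit 17 = 1  t=1,i=2
  #.... -> #   bit 16 = 1  t=0,i=8
  .#### -> .   bit 15 = 0  t=0,i=3
  .###. -> #   bit 14 = 1  t=0,i=13
  .##.# -> .   bit 13 = 0  t=3,i=11
  .##.. -> #   bit 12 = 1  t=1,i=0
  .#.## -> .   bit 11 = 0  t=0,i=1
  .#.#. -> .   bit 10 = 0  t=2,i=12
  .#..# -> .   bit 9 = 0  t=1,i=9
  .#... -> #   bit 8 = 1  t=1,i=17
  ..### -> #   bit 7 = 1  t=0,i=12
  ..##. -> #   bit 6 = 1  t=1,i=20
  ..#.# -> #   bit 5 = 1  t=0,i=0
  ..#.. -> .   bit 4 = 0  t=5,i=2
  ...## -> #   bit 3 = 1  t=0,i=11
  ...#. -> #   bit 2 = 1  t=0,i=20
  ....# -> .   bit 1 = 0  t=0,i=10
  ..... -> .   bit 0 = 0  t=0,i=9
  bits 11011100001101110101000111101100 = 3694612972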